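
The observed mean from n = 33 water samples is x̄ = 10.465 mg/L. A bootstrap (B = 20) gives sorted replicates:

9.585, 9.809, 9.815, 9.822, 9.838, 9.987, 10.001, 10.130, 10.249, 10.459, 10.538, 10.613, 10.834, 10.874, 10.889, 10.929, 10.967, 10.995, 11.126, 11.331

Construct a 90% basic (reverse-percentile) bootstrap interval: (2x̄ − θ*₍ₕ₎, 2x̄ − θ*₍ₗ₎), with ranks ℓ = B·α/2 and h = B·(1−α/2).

Percentile endpoints at ranks 1 and 19: θ*₍1₎ = 9.585, θ*₍19₎ = 11.126.
Basic interval reflects these around x̄:
  lower = 2 × 10.465 − 11.126 = 9.804
  upper = 2 × 10.465 − 9.585 = 11.345

(9.804, 11.345)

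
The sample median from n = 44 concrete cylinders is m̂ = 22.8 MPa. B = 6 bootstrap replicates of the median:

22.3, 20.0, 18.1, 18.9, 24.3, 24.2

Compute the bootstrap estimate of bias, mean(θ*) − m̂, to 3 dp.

bias = −1.500

mean(θ*) = (22.3 + 20.0 + 18.1 + 18.9 + 24.3 + 24.2) / 6 = 21.3000
bias = 21.3000 − 22.8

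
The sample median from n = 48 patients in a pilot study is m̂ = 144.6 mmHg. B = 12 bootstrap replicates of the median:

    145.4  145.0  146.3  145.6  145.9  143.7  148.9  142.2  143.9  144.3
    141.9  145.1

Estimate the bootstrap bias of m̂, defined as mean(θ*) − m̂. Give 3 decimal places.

mean(θ*) = (145.4 + 145.0 + 146.3 + 145.6 + 145.9 + 143.7 + 148.9 + 142.2 + 143.9 + 144.3 + 141.9 + 145.1) / 12 = 144.8500
bias = 144.8500 − 144.6

bias = +0.250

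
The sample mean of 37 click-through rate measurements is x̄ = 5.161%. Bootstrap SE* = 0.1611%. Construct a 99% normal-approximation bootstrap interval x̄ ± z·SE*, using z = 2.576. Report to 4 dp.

(4.7460, 5.5760)

Margin = 2.576 × 0.1611 = 0.41499
Interval: 5.161 ± 0.41499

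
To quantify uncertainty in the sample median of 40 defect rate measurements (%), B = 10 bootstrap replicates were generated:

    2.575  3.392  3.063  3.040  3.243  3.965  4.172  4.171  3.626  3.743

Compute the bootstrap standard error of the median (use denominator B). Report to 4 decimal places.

Bootstrap SE is the standard deviation of the 10 replicate medians.
Mean of replicates: (2.575 + 3.392 + 3.063 + 3.040 + 3.243 + 3.965 + 4.172 + 4.171 + 3.626 + 3.743) / 10 = 34.99000 / 10 = 3.49900
Sum of squared deviations: (−0.92400)² + (−0.10700)² + (−0.43600)² + (−0.45900)² + (−0.25600)² + (+0.46600)² + (+0.67300)² + (+0.67200)² + (+0.12700)² + (+0.24400)² = 2.52887
Variance = 2.52887 / 10 = 0.25289
SE* = √0.25289

SE* = 0.5029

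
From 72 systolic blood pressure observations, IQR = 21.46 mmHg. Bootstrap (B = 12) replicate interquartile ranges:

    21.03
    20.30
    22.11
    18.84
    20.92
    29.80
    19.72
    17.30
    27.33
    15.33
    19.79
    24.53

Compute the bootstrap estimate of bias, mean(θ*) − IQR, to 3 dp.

mean(θ*) = (21.03 + 20.30 + 22.11 + 18.84 + 20.92 + 29.80 + 19.72 + 17.30 + 27.33 + 15.33 + 19.79 + 24.53) / 12 = 21.4167
bias = 21.4167 − 21.46

bias = −0.043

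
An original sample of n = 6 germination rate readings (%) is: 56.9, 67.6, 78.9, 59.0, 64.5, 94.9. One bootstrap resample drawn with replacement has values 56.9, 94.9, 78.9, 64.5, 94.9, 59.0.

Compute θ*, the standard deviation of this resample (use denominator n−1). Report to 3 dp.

Mean = 74.8500; sum of squared deviations = 1500.9550
s² = 1500.9550 / 5 = 300.1910
s = √300.1910 = 17.326

θ* = 17.326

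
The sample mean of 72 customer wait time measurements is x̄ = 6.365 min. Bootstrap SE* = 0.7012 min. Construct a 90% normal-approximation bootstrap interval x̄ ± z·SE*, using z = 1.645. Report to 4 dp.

(5.2115, 7.5185)

Margin = 1.645 × 0.7012 = 1.15347
Interval: 6.365 ± 1.15347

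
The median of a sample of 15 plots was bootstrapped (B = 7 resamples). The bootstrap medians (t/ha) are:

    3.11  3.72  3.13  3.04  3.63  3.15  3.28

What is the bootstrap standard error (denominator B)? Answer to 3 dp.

Bootstrap SE is the standard deviation of the 7 replicate medians.
Mean of replicates: (3.11 + 3.72 + 3.13 + 3.04 + 3.63 + 3.15 + 3.28) / 7 = 23.0600 / 7 = 3.2943
Sum of squared deviations: (−0.1843)² + (+0.4257)² + (−0.1643)² + (−0.2543)² + (+0.3357)² + (−0.1443)² + (−0.0143)² = 0.4406
Variance = 0.4406 / 7 = 0.0629
SE* = √0.0629

SE* = 0.251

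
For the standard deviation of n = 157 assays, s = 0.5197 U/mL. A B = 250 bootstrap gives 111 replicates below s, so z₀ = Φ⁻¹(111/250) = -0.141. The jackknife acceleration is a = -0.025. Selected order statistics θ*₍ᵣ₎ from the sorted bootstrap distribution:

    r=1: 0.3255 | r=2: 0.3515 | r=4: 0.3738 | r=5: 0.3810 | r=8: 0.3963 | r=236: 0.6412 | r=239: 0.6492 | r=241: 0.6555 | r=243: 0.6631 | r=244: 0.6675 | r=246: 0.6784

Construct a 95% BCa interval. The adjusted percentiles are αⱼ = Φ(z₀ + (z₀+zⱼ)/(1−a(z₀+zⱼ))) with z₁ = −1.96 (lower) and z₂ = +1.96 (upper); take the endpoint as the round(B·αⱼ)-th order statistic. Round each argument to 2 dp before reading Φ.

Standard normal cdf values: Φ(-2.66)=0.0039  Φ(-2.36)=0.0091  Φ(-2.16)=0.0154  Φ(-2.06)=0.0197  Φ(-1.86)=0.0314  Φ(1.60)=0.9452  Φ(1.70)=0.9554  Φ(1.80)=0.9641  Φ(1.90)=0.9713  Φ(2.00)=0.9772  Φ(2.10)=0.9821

Lower: z₀ + z₁ = -0.141 + (-1.960) = -2.101; 1 − a(z₀+z₁) = 1 − (-0.025)(-2.101) = 0.9475; argument = -0.141 + (-2.101)/0.9475 = -2.3585 → -2.36.
α₁ = Φ(-2.36) = 0.0091; rank = round(250 × 0.0091) = 2; θ*₍2₎ = 0.3515.
Upper: z₀ + z₂ = 1.819; 1 − a(z₀+z₂) = 1.0455; argument = 1.5989 → 1.60; α₂ = 0.9452; rank = 236; θ*₍236₎ = 0.6412.

(0.3515, 0.6412)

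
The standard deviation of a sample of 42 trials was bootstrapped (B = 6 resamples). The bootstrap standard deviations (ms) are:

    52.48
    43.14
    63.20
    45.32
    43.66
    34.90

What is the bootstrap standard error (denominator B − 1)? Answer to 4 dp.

SE* = 9.6714

Bootstrap SE is the standard deviation of the 6 replicate standard deviations.
Mean of replicates: (52.48 + 43.14 + 63.20 + 45.32 + 43.66 + 34.90) / 6 = 282.70000 / 6 = 47.11667
Sum of squared deviations: (+5.36333)² + (−3.97667)² + (+16.08333)² + (−1.79667)² + (−3.45667)² + (−12.21667)² = 467.67633
Variance = 467.67633 / 5 = 93.53527
SE* = √93.53527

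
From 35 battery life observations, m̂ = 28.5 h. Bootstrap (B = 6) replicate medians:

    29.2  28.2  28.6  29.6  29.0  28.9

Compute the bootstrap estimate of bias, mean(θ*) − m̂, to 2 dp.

bias = +0.42

mean(θ*) = (29.2 + 28.2 + 28.6 + 29.6 + 29.0 + 28.9) / 6 = 28.917
bias = 28.917 − 28.5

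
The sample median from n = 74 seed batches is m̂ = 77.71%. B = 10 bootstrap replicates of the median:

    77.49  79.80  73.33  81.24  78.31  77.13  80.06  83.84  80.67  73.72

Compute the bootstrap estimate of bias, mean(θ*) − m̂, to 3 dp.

bias = +0.849

mean(θ*) = (77.49 + 79.80 + 73.33 + 81.24 + 78.31 + 77.13 + 80.06 + 83.84 + 80.67 + 73.72) / 10 = 78.5590
bias = 78.5590 − 77.71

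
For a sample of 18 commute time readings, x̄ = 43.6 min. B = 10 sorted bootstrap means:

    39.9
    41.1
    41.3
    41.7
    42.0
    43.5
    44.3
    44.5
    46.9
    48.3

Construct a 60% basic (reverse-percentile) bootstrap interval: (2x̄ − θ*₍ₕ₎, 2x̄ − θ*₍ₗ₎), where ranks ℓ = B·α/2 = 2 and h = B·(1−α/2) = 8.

(42.7, 46.1)

Percentile endpoints at ranks 2 and 8: θ*₍2₎ = 41.1, θ*₍8₎ = 44.5.
Basic interval reflects these around x̄:
  lower = 2 × 43.6 − 44.5 = 42.7
  upper = 2 × 43.6 − 41.1 = 46.1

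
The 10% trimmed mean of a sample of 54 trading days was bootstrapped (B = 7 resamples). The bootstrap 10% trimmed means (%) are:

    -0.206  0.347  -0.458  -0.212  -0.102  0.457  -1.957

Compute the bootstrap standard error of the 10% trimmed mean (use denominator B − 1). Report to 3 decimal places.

SE* = 0.798

Bootstrap SE is the standard deviation of the 7 replicate 10% trimmed means.
Mean of replicates: ((-0.206) + 0.347 + (-0.458) + (-0.212) + (-0.102) + 0.457 + (-1.957)) / 7 = -2.1310 / 7 = -0.3044
Sum of squared deviations: (+0.0984)² + (+0.6514)² + (−0.1536)² + (+0.0924)² + (+0.2024)² + (+0.7614)² + (−1.6526)² = 3.8179
Variance = 3.8179 / 6 = 0.6363
SE* = √0.6363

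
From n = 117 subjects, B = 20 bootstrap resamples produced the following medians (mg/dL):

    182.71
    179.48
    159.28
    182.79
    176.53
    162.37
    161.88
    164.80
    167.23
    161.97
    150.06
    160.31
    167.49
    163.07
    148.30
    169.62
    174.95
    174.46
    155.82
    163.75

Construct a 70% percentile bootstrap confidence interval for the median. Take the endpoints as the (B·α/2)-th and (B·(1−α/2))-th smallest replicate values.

Sorted replicates: 148.30, 150.06, 155.82, 159.28, 160.31, 161.88, 161.97, 162.37, 163.07, 163.75, 164.80, 167.23, 167.49, 169.62, 174.46, 174.95, 176.53, 179.48, 182.71, 182.79
α = 0.30; lower rank = 20 × 0.150 = 3; upper rank = 20 × 0.850 = 17.
The 3rd smallest replicate is 155.82; the 17th is 176.53.

(155.82, 176.53)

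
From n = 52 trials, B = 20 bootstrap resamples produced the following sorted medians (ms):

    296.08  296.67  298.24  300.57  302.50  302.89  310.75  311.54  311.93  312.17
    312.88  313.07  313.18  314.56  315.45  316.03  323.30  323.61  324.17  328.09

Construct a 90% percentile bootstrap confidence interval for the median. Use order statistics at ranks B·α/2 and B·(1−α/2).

(296.08, 324.17)

α = 0.10; lower rank = 20 × 0.050 = 1; upper rank = 20 × 0.950 = 19.
The 1st smallest replicate is 296.08; the 19th is 324.17.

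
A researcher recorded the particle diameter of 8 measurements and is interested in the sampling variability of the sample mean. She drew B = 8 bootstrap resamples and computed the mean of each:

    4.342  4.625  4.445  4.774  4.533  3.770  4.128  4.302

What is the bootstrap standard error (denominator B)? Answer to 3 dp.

SE* = 0.292

Bootstrap SE is the standard deviation of the 8 replicate means.
Mean of replicates: (4.342 + 4.625 + 4.445 + 4.774 + 4.533 + 3.770 + 4.128 + 4.302) / 8 = 34.9190 / 8 = 4.3649
Sum of squared deviations: (−0.0229)² + (+0.2601)² + (+0.0801)² + (+0.4091)² + (+0.1681)² + (−0.5949)² + (−0.2369)² + (−0.0629)² = 0.6842
Variance = 0.6842 / 8 = 0.0855
SE* = √0.0855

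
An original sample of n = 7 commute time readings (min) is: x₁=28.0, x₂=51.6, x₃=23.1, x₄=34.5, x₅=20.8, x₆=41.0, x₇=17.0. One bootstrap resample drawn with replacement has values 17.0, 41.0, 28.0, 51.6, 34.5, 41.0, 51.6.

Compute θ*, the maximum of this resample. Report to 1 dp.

θ* = 51.6

Maximum = 51.6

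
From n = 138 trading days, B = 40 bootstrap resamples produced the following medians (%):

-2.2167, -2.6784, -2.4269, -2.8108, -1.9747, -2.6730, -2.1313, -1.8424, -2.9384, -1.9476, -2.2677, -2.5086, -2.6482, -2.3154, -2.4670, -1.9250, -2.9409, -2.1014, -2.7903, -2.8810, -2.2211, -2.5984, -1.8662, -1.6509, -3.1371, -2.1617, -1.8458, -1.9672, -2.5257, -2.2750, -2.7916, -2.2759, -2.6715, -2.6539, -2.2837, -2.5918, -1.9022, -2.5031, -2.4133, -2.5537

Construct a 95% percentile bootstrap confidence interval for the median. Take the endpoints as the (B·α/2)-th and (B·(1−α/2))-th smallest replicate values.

(-3.1371, -1.8424)

Sorted replicates: -3.1371, -2.9409, -2.9384, -2.8810, -2.8108, -2.7916, -2.7903, -2.6784, -2.6730, -2.6715, -2.6539, -2.6482, -2.5984, -2.5918, -2.5537, -2.5257, -2.5086, -2.5031, -2.4670, -2.4269, -2.4133, -2.3154, -2.2837, -2.2759, -2.2750, -2.2677, -2.2211, -2.2167, -2.1617, -2.1313, -2.1014, -1.9747, -1.9672, -1.9476, -1.9250, -1.9022, -1.8662, -1.8458, -1.8424, -1.6509
α = 0.05; lower rank = 40 × 0.025 = 1; upper rank = 40 × 0.975 = 39.
The 1st smallest replicate is -3.1371; the 39th is -1.8424.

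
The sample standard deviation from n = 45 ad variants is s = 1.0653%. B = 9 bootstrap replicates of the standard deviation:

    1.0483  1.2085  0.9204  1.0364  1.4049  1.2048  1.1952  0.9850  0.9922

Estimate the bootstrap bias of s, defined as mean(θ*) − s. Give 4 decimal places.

mean(θ*) = (1.0483 + 1.2085 + 0.9204 + 1.0364 + 1.4049 + 1.2048 + 1.1952 + 0.9850 + 0.9922) / 9 = 1.11063
bias = 1.11063 − 1.0653

bias = +0.0453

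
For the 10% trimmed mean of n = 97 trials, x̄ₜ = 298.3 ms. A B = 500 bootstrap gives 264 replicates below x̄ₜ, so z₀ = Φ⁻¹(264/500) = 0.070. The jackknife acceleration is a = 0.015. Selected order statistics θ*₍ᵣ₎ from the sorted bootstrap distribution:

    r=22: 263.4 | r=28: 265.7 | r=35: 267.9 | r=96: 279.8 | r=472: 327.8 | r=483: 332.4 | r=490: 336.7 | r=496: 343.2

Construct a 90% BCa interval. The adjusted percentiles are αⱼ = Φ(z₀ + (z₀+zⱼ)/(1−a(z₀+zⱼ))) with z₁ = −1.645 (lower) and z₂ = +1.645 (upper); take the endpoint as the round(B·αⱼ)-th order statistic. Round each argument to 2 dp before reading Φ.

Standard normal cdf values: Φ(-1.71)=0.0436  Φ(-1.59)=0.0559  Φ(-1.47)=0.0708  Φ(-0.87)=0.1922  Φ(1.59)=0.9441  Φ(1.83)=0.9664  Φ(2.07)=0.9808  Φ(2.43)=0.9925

Lower: z₀ + z₁ = 0.070 + (-1.645) = -1.575; 1 − a(z₀+z₁) = 1 − (0.015)(-1.575) = 1.0236; argument = 0.070 + (-1.575)/1.0236 = -1.4686 → -1.47.
α₁ = Φ(-1.47) = 0.0708; rank = round(500 × 0.0708) = 35; θ*₍35₎ = 267.9.
Upper: z₀ + z₂ = 1.715; 1 − a(z₀+z₂) = 0.9743; argument = 1.8303 → 1.83; α₂ = 0.9664; rank = 483; θ*₍483₎ = 332.4.

(267.9, 332.4)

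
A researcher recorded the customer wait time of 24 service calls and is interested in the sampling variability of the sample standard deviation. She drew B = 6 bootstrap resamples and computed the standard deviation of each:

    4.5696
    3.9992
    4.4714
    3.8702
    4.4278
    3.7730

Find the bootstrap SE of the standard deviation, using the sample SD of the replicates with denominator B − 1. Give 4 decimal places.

Bootstrap SE is the standard deviation of the 6 replicate standard deviations.
Mean of replicates: (4.5696 + 3.9992 + 4.4714 + 3.8702 + 4.4278 + 3.7730) / 6 = 25.11120 / 6 = 4.18520
Sum of squared deviations: (+0.38440)² + (−0.18600)² + (+0.28620)² + (−0.31500)² + (+0.24260)² + (−0.41220)² = 0.59226
Variance = 0.59226 / 5 = 0.11845
SE* = √0.11845

SE* = 0.3442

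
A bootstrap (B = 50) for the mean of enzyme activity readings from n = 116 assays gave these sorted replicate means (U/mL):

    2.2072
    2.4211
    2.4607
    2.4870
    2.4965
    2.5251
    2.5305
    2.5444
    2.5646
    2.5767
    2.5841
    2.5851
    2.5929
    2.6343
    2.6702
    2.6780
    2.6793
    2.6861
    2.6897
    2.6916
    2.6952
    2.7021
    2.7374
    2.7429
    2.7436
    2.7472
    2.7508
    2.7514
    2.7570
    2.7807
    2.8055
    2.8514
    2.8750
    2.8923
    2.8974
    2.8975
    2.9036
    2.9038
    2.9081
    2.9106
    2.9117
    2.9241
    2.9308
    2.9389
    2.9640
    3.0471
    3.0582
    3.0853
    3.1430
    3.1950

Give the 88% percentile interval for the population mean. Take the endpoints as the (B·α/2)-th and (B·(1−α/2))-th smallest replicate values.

α = 0.12; lower rank = 50 × 0.060 = 3; upper rank = 50 × 0.940 = 47.
The 3rd smallest replicate is 2.4607; the 47th is 3.0582.

(2.4607, 3.0582)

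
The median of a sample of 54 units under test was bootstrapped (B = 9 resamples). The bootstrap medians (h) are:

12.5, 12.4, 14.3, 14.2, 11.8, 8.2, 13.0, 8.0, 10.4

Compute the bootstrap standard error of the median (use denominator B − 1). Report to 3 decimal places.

Bootstrap SE is the standard deviation of the 9 replicate medians.
Mean of replicates: (12.5 + 12.4 + 14.3 + 14.2 + 11.8 + 8.2 + 13.0 + 8.0 + 10.4) / 9 = 104.8000 / 9 = 11.6444
Sum of squared deviations: (+0.8556)² + (+0.7556)² + (+2.6556)² + (+2.5556)² + (+0.1556)² + (−3.4444)² + (+1.3556)² + (−3.6444)² + (−1.2444)² = 43.4422
Variance = 43.4422 / 8 = 5.4303
SE* = √5.4303

SE* = 2.330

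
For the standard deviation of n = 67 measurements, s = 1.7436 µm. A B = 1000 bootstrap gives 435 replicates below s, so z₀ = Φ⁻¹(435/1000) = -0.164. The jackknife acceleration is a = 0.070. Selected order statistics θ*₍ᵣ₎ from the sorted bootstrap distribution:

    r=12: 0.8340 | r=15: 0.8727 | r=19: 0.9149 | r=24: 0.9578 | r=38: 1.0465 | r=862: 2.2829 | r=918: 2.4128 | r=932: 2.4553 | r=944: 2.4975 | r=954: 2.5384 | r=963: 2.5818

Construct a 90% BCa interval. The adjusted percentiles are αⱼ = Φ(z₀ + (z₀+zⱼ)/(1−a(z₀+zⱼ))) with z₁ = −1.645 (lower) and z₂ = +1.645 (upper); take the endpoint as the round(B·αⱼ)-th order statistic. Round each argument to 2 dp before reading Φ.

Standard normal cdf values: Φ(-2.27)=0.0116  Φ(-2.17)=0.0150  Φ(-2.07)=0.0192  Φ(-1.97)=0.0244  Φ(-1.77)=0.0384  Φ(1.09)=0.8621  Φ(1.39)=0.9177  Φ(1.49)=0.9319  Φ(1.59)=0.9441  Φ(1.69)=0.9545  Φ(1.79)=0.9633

Lower: z₀ + z₁ = -0.164 + (-1.645) = -1.809; 1 − a(z₀+z₁) = 1 − (0.070)(-1.809) = 1.1266; argument = -0.164 + (-1.809)/1.1266 = -1.7697 → -1.77.
α₁ = Φ(-1.77) = 0.0384; rank = round(1000 × 0.0384) = 38; θ*₍38₎ = 1.0465.
Upper: z₀ + z₂ = 1.481; 1 − a(z₀+z₂) = 0.8963; argument = 1.4883 → 1.49; α₂ = 0.9319; rank = 932; θ*₍932₎ = 2.4553.

(1.0465, 2.4553)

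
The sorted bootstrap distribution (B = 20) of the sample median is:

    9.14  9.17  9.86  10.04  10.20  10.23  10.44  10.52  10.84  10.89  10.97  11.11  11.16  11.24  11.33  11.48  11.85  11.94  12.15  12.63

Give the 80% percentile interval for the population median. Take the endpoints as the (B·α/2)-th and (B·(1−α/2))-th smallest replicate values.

(9.17, 11.94)

α = 0.20; lower rank = 20 × 0.100 = 2; upper rank = 20 × 0.900 = 18.
The 2nd smallest replicate is 9.17; the 18th is 11.94.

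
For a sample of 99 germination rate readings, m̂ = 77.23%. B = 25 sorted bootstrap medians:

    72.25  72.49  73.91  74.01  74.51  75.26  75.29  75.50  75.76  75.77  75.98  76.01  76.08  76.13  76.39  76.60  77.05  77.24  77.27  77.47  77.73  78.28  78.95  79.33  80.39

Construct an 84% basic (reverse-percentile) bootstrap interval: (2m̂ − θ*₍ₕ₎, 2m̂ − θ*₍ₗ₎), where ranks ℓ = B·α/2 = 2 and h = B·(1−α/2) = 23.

Percentile endpoints at ranks 2 and 23: θ*₍2₎ = 72.49, θ*₍23₎ = 78.95.
Basic interval reflects these around m̂:
  lower = 2 × 77.23 − 78.95 = 75.51
  upper = 2 × 77.23 − 72.49 = 81.97

(75.51, 81.97)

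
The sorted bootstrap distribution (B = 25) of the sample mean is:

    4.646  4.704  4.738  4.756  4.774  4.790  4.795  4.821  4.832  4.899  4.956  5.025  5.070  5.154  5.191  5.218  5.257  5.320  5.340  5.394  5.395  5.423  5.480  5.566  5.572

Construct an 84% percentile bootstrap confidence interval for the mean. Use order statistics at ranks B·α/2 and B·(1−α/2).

(4.704, 5.480)

α = 0.16; lower rank = 25 × 0.080 = 2; upper rank = 25 × 0.920 = 23.
The 2nd smallest replicate is 4.704; the 23rd is 5.480.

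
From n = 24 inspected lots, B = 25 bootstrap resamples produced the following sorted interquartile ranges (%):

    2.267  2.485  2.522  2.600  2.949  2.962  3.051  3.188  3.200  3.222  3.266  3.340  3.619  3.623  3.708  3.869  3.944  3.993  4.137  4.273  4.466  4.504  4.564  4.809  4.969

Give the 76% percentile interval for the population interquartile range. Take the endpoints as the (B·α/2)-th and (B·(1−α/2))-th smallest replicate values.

α = 0.24; lower rank = 25 × 0.120 = 3; upper rank = 25 × 0.880 = 22.
The 3rd smallest replicate is 2.522; the 22nd is 4.504.

(2.522, 4.504)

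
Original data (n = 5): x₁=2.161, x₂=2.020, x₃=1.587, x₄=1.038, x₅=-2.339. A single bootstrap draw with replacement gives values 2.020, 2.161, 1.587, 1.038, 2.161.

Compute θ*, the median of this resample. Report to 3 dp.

Sorted: 1.038, 1.587, 2.020, 2.161, 2.161
Median = middle value = 2.020

θ* = 2.020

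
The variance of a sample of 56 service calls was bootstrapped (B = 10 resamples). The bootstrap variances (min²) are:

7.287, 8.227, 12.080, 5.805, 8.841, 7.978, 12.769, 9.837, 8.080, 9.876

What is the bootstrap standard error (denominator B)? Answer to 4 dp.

SE* = 2.0188

Bootstrap SE is the standard deviation of the 10 replicate variances.
Mean of replicates: (7.287 + 8.227 + 12.080 + 5.805 + 8.841 + 7.978 + 12.769 + 9.837 + 8.080 + 9.876) / 10 = 90.78000 / 10 = 9.07800
Sum of squared deviations: (−1.79100)² + (−0.85100)² + (+3.00200)² + (−3.27300)² + (−0.23700)² + (−1.10000)² + (+3.69100)² + (+0.75900)² + (−0.99800)² + (+0.79800)² = 40.75495
Variance = 40.75495 / 10 = 4.07550
SE* = √4.07550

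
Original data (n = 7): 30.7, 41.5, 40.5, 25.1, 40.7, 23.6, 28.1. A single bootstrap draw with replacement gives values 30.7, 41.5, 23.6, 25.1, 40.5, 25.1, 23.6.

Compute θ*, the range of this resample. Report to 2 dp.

Range = 41.5 − 23.6 = 17.90

θ* = 17.90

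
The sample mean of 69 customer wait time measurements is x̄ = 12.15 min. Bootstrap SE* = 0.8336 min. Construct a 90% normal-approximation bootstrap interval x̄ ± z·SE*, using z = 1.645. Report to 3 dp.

Margin = 1.645 × 0.8336 = 1.3713
Interval: 12.15 ± 1.3713

(10.779, 13.521)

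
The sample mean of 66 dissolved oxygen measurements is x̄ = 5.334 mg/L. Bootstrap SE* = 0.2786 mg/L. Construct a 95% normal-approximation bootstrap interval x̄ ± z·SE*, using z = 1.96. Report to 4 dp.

(4.7879, 5.8801)

Margin = 1.96 × 0.2786 = 0.54606
Interval: 5.334 ± 0.54606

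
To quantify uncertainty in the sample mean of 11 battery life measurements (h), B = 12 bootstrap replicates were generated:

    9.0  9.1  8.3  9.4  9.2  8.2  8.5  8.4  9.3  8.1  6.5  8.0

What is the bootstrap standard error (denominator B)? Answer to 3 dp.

Bootstrap SE is the standard deviation of the 12 replicate means.
Mean of replicates: (9.0 + 9.1 + 8.3 + 9.4 + 9.2 + 8.2 + 8.5 + 8.4 + 9.3 + 8.1 + 6.5 + 8.0) / 12 = 102.0000 / 12 = 8.5000
Sum of squared deviations: (+0.5000)² + (+0.6000)² + (−0.2000)² + (+0.9000)² + (+0.7000)² + (−0.3000)² + (+0.0000)² + (−0.1000)² + (+0.8000)² + (−0.4000)² + (−2.0000)² + (−0.5000)² = 7.1000
Variance = 7.1000 / 12 = 0.5917
SE* = √0.5917

SE* = 0.769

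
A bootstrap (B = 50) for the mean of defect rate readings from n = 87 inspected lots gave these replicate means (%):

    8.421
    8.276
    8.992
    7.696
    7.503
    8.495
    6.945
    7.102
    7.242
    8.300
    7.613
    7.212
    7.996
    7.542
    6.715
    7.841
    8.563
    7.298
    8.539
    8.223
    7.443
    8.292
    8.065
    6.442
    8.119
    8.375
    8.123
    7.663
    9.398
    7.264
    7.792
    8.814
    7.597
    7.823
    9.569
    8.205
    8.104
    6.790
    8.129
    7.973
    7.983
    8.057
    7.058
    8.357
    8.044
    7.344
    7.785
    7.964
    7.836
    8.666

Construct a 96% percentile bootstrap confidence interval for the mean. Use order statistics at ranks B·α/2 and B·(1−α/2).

Sorted replicates: 6.442, 6.715, 6.790, 6.945, 7.058, 7.102, 7.212, 7.242, 7.264, 7.298, 7.344, 7.443, 7.503, 7.542, 7.597, 7.613, 7.663, 7.696, 7.785, 7.792, 7.823, 7.836, 7.841, 7.964, 7.973, 7.983, 7.996, 8.044, 8.057, 8.065, 8.104, 8.119, 8.123, 8.129, 8.205, 8.223, 8.276, 8.292, 8.300, 8.357, 8.375, 8.421, 8.495, 8.539, 8.563, 8.666, 8.814, 8.992, 9.398, 9.569
α = 0.04; lower rank = 50 × 0.020 = 1; upper rank = 50 × 0.980 = 49.
The 1st smallest replicate is 6.442; the 49th is 9.398.

(6.442, 9.398)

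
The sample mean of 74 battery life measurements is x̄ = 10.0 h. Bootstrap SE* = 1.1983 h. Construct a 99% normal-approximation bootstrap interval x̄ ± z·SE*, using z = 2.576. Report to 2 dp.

Margin = 2.576 × 1.1983 = 3.087
Interval: 10.0 ± 3.087

(6.91, 13.09)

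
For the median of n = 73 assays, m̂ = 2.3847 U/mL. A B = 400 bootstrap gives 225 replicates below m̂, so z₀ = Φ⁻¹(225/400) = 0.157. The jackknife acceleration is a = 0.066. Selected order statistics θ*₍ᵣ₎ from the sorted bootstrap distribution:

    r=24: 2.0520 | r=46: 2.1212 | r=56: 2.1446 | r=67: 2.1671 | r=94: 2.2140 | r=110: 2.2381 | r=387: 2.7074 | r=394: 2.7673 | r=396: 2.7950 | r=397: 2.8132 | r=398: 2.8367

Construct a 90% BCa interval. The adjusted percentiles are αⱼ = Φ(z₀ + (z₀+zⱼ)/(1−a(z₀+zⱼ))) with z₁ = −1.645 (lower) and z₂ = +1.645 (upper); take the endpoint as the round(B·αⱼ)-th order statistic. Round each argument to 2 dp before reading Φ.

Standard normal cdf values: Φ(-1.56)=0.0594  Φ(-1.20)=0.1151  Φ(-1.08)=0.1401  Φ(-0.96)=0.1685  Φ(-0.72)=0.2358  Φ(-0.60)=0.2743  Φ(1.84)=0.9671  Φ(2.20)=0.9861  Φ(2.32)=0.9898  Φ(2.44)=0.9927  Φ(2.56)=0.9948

Lower: z₀ + z₁ = 0.157 + (-1.645) = -1.488; 1 − a(z₀+z₁) = 1 − (0.066)(-1.488) = 1.0982; argument = 0.157 + (-1.488)/1.0982 = -1.1979 → -1.20.
α₁ = Φ(-1.20) = 0.1151; rank = round(400 × 0.1151) = 46; θ*₍46₎ = 2.1212.
Upper: z₀ + z₂ = 1.802; 1 − a(z₀+z₂) = 0.8811; argument = 2.2022 → 2.20; α₂ = 0.9861; rank = 394; θ*₍394₎ = 2.7673.

(2.1212, 2.7673)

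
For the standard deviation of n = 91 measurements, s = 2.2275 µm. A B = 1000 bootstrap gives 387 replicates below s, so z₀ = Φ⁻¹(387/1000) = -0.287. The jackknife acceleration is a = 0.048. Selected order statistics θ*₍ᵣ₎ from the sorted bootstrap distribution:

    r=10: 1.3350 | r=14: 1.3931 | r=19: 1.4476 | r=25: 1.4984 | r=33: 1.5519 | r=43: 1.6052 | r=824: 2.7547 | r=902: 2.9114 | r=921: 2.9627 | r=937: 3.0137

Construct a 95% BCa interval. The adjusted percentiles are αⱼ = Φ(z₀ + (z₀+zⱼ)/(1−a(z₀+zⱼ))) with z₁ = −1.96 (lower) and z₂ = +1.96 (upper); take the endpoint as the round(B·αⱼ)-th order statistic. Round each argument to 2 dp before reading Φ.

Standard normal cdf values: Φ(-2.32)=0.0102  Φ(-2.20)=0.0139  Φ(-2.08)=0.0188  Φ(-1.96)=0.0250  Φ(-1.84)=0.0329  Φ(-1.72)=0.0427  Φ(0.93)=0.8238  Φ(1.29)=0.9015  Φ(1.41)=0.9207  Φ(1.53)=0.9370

(1.3350, 3.0137)

Lower: z₀ + z₁ = -0.287 + (-1.960) = -2.247; 1 − a(z₀+z₁) = 1 − (0.048)(-2.247) = 1.1079; argument = -0.287 + (-2.247)/1.1079 = -2.3152 → -2.32.
α₁ = Φ(-2.32) = 0.0102; rank = round(1000 × 0.0102) = 10; θ*₍10₎ = 1.3350.
Upper: z₀ + z₂ = 1.673; 1 − a(z₀+z₂) = 0.9197; argument = 1.5321 → 1.53; α₂ = 0.9370; rank = 937; θ*₍937₎ = 3.0137.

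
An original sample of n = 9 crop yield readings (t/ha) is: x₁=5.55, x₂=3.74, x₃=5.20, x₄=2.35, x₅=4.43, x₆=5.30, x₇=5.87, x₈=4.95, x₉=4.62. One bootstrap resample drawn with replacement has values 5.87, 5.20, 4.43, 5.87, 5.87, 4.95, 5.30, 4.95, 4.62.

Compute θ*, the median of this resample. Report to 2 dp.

θ* = 5.20

Sorted: 4.43, 4.62, 4.95, 4.95, 5.20, 5.30, 5.87, 5.87, 5.87
Median = middle value = 5.20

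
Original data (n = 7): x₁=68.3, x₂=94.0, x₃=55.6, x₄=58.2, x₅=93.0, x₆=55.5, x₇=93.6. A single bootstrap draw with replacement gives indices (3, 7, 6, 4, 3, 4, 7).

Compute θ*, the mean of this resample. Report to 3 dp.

Resample values: 55.6, 93.6, 55.5, 58.2, 55.6, 58.2, 93.6.
Mean = (55.6 + 93.6 + 55.5 + 58.2 + 55.6 + 58.2 + 93.6) / 7 = 470.30 / 7 = 67.186

θ* = 67.186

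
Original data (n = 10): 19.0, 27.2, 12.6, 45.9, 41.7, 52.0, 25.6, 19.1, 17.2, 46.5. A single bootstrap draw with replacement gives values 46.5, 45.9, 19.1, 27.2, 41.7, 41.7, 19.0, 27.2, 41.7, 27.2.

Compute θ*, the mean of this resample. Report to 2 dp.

θ* = 33.72

Mean = (46.5 + 45.9 + 19.1 + 27.2 + 41.7 + 41.7 + 19.0 + 27.2 + 41.7 + 27.2) / 10 = 337.20 / 10 = 33.72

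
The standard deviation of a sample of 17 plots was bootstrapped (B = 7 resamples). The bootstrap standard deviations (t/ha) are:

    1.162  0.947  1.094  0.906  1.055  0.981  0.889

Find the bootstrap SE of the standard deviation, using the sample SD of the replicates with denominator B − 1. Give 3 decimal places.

SE* = 0.102

Bootstrap SE is the standard deviation of the 7 replicate standard deviations.
Mean of replicates: (1.162 + 0.947 + 1.094 + 0.906 + 1.055 + 0.981 + 0.889) / 7 = 7.0340 / 7 = 1.0049
Sum of squared deviations: (+0.1571)² + (−0.0579)² + (+0.0891)² + (−0.0989)² + (+0.0501)² + (−0.0239)² + (−0.1159)² = 0.0623
Variance = 0.0623 / 6 = 0.0104
SE* = √0.0104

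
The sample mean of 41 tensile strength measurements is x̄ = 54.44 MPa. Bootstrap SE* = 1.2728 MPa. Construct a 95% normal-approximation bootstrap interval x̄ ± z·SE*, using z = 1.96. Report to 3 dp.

(51.945, 56.935)

Margin = 1.96 × 1.2728 = 2.4947
Interval: 54.44 ± 2.4947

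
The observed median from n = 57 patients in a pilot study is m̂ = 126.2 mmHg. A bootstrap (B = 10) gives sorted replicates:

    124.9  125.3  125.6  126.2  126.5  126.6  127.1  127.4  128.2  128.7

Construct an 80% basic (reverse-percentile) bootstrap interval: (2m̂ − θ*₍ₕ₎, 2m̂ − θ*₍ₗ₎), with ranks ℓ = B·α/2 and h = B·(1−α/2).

Percentile endpoints at ranks 1 and 9: θ*₍1₎ = 124.9, θ*₍9₎ = 128.2.
Basic interval reflects these around m̂:
  lower = 2 × 126.2 − 128.2 = 124.2
  upper = 2 × 126.2 − 124.9 = 127.5

(124.2, 127.5)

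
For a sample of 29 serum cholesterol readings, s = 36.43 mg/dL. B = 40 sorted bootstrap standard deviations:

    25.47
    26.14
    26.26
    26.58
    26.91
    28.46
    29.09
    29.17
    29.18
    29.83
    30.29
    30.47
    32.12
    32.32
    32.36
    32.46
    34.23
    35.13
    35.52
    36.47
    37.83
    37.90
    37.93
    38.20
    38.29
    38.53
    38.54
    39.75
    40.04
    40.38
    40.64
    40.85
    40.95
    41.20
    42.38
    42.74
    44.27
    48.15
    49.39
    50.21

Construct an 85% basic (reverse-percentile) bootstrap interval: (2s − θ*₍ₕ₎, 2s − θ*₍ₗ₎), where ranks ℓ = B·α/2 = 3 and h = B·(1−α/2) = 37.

Percentile endpoints at ranks 3 and 37: θ*₍3₎ = 26.26, θ*₍37₎ = 44.27.
Basic interval reflects these around s:
  lower = 2 × 36.43 − 44.27 = 28.59
  upper = 2 × 36.43 − 26.26 = 46.60

(28.59, 46.60)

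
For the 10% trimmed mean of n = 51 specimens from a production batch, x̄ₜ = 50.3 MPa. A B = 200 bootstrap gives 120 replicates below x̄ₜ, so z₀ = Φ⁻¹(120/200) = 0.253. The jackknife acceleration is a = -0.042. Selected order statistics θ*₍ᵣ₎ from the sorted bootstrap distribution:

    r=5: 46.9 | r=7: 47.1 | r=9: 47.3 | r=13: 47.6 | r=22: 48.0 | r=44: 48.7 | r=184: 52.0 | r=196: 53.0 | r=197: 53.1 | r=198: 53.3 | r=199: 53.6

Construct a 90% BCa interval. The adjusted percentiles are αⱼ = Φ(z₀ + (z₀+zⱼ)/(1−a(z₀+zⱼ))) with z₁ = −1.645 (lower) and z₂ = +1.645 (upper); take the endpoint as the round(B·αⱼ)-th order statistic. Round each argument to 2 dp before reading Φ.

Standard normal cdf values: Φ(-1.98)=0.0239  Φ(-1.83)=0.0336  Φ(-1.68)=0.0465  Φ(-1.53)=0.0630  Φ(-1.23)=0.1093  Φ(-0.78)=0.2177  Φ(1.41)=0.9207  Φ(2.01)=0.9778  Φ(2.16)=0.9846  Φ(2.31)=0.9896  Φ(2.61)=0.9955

Lower: z₀ + z₁ = 0.253 + (-1.645) = -1.392; 1 − a(z₀+z₁) = 1 − (-0.042)(-1.392) = 0.9415; argument = 0.253 + (-1.392)/0.9415 = -1.2254 → -1.23.
α₁ = Φ(-1.23) = 0.1093; rank = round(200 × 0.1093) = 22; θ*₍22₎ = 48.0.
Upper: z₀ + z₂ = 1.898; 1 − a(z₀+z₂) = 1.0797; argument = 2.0109 → 2.01; α₂ = 0.9778; rank = 196; θ*₍196₎ = 53.0.

(48.0, 53.0)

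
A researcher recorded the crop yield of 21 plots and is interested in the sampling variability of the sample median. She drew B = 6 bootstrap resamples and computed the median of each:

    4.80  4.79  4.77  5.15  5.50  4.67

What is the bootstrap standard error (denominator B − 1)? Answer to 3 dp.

SE* = 0.317

Bootstrap SE is the standard deviation of the 6 replicate medians.
Mean of replicates: (4.80 + 4.79 + 4.77 + 5.15 + 5.50 + 4.67) / 6 = 29.6800 / 6 = 4.9467
Sum of squared deviations: (−0.1467)² + (−0.1567)² + (−0.1767)² + (+0.2033)² + (+0.5533)² + (−0.2767)² = 0.5013
Variance = 0.5013 / 5 = 0.1003
SE* = √0.1003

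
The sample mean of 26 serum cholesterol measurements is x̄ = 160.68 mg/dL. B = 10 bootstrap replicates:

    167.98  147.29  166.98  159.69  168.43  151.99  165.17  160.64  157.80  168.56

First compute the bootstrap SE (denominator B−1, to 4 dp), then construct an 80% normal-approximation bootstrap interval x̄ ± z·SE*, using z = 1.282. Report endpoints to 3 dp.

(151.188, 170.172)

Mean of replicates = 161.4530; sum of squared deviations = 493.4060; SE* = √(493.4060/9) = 7.4042
Margin = 1.282 × 7.4042 = 9.4922
Interval: 160.68 ± 9.4922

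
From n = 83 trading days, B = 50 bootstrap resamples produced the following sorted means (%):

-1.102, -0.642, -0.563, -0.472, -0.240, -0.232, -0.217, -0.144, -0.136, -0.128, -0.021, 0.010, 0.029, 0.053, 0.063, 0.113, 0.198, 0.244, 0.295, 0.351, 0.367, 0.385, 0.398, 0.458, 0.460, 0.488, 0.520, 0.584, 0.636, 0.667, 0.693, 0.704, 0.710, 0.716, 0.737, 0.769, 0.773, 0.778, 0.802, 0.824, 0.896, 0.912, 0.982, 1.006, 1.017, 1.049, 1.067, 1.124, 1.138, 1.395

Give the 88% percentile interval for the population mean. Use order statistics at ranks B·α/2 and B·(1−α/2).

(-0.563, 1.067)

α = 0.12; lower rank = 50 × 0.060 = 3; upper rank = 50 × 0.940 = 47.
The 3rd smallest replicate is -0.563; the 47th is 1.067.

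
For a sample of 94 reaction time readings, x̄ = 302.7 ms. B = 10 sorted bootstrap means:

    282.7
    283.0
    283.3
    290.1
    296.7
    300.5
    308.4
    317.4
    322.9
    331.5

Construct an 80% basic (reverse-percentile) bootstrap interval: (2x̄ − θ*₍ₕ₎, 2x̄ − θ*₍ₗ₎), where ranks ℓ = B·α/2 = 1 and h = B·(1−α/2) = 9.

(282.5, 322.7)

Percentile endpoints at ranks 1 and 9: θ*₍1₎ = 282.7, θ*₍9₎ = 322.9.
Basic interval reflects these around x̄:
  lower = 2 × 302.7 − 322.9 = 282.5
  upper = 2 × 302.7 − 282.7 = 322.7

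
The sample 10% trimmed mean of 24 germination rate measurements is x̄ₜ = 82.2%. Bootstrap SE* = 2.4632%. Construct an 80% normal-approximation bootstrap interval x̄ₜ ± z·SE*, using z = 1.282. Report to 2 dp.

(79.04, 85.36)

Margin = 1.282 × 2.4632 = 3.158
Interval: 82.2 ± 3.158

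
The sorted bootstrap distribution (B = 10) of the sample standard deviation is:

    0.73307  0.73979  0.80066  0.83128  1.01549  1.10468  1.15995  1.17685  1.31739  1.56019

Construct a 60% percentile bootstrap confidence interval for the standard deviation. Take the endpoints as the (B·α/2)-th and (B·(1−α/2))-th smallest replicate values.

(0.73979, 1.17685)

α = 0.40; lower rank = 10 × 0.200 = 2; upper rank = 10 × 0.800 = 8.
The 2nd smallest replicate is 0.73979; the 8th is 1.17685.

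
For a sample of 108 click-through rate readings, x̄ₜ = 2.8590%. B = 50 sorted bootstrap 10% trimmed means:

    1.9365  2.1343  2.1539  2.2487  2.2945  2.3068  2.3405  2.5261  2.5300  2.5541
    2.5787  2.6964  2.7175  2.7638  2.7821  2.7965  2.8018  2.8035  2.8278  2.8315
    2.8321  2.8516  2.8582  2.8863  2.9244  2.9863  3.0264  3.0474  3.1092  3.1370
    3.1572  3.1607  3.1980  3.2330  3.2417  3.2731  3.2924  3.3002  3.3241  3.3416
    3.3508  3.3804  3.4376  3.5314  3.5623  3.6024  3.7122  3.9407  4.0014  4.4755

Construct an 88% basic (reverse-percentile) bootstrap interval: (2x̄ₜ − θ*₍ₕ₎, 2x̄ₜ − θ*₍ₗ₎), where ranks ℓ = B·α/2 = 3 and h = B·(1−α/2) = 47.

Percentile endpoints at ranks 3 and 47: θ*₍3₎ = 2.1539, θ*₍47₎ = 3.7122.
Basic interval reflects these around x̄ₜ:
  lower = 2 × 2.8590 − 3.7122 = 2.0058
  upper = 2 × 2.8590 − 2.1539 = 3.5641

(2.0058, 3.5641)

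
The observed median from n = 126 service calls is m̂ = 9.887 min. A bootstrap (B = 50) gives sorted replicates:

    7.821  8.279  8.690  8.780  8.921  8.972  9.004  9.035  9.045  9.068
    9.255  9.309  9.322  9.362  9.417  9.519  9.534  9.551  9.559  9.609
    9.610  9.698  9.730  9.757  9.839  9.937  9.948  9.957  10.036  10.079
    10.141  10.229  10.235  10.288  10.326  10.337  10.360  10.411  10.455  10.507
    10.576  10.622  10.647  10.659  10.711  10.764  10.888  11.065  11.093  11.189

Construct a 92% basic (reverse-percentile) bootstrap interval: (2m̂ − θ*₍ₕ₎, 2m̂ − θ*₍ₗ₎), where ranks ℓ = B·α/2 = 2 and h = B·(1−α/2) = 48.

Percentile endpoints at ranks 2 and 48: θ*₍2₎ = 8.279, θ*₍48₎ = 11.065.
Basic interval reflects these around m̂:
  lower = 2 × 9.887 − 11.065 = 8.709
  upper = 2 × 9.887 − 8.279 = 11.495

(8.709, 11.495)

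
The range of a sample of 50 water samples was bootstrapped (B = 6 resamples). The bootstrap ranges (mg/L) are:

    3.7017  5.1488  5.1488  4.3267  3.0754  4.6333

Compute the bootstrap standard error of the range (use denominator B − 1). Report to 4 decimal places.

SE* = 0.8248

Bootstrap SE is the standard deviation of the 6 replicate ranges.
Mean of replicates: (3.7017 + 5.1488 + 5.1488 + 4.3267 + 3.0754 + 4.6333) / 6 = 26.03470 / 6 = 4.33912
Sum of squared deviations: (−0.63742)² + (+0.80968)² + (+0.80968)² + (−0.01242)² + (−1.26372)² + (+0.29418)² = 3.40115
Variance = 3.40115 / 5 = 0.68023
SE* = √0.68023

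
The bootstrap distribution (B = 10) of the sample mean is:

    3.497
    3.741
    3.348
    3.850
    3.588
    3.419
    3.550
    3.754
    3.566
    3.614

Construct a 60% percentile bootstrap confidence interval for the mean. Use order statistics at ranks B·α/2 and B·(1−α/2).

Sorted replicates: 3.348, 3.419, 3.497, 3.550, 3.566, 3.588, 3.614, 3.741, 3.754, 3.850
α = 0.40; lower rank = 10 × 0.200 = 2; upper rank = 10 × 0.800 = 8.
The 2nd smallest replicate is 3.419; the 8th is 3.741.

(3.419, 3.741)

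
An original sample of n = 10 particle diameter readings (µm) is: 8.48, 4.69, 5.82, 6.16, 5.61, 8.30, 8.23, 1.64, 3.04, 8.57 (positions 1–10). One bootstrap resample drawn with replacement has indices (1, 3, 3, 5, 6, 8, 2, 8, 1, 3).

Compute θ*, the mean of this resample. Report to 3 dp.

θ* = 5.630

Resample values: 8.48, 5.82, 5.82, 5.61, 8.30, 1.64, 4.69, 1.64, 8.48, 5.82.
Mean = (8.48 + 5.82 + 5.82 + 5.61 + 8.30 + 1.64 + 4.69 + 1.64 + 8.48 + 5.82) / 10 = 56.300 / 10 = 5.630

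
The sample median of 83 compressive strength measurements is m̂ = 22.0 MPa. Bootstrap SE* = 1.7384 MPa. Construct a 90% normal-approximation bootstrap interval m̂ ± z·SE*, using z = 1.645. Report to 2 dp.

Margin = 1.645 × 1.7384 = 2.860
Interval: 22.0 ± 2.860

(19.14, 24.86)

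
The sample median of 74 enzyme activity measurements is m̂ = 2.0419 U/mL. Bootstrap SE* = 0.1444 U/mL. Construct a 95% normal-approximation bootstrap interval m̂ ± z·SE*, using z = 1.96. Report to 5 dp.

(1.75888, 2.32492)

Margin = 1.96 × 0.1444 = 0.283024
Interval: 2.0419 ± 0.283024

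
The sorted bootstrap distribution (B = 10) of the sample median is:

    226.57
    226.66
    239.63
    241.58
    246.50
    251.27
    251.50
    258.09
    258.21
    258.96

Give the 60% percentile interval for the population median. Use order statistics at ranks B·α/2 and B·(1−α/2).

α = 0.40; lower rank = 10 × 0.200 = 2; upper rank = 10 × 0.800 = 8.
The 2nd smallest replicate is 226.66; the 8th is 258.09.

(226.66, 258.09)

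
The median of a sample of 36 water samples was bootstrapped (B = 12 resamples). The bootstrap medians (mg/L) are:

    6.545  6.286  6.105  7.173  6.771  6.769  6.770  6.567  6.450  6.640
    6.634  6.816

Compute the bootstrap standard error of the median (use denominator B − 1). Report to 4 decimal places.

SE* = 0.2740

Bootstrap SE is the standard deviation of the 12 replicate medians.
Mean of replicates: (6.545 + 6.286 + 6.105 + 7.173 + 6.771 + 6.769 + 6.770 + 6.567 + 6.450 + 6.640 + 6.634 + 6.816) / 12 = 79.52600 / 12 = 6.62717
Sum of squared deviations: (−0.08217)² + (−0.34117)² + (−0.52217)² + (+0.54583)² + (+0.14383)² + (+0.14183)² + (+0.14283)² + (−0.06017)² + (−0.17717)² + (+0.01283)² + (+0.00683)² + (+0.18883)² = 0.82582
Variance = 0.82582 / 11 = 0.07507
SE* = √0.07507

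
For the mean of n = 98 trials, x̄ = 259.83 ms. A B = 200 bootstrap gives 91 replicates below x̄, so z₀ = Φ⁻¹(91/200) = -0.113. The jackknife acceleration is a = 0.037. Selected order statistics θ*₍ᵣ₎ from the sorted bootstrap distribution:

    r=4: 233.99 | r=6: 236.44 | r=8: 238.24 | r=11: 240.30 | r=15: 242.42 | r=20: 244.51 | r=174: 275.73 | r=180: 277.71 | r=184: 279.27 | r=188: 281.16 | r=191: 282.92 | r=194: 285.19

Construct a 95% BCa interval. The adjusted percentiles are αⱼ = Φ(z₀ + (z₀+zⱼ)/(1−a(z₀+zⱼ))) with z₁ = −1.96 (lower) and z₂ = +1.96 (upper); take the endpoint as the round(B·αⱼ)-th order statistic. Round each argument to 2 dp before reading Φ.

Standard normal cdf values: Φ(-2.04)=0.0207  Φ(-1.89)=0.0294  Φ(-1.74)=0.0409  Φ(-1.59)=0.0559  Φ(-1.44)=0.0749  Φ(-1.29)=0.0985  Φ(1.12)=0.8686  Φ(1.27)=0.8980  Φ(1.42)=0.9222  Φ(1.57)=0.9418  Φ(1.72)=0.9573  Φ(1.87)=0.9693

Lower: z₀ + z₁ = -0.113 + (-1.960) = -2.073; 1 − a(z₀+z₁) = 1 − (0.037)(-2.073) = 1.0767; argument = -0.113 + (-2.073)/1.0767 = -2.0383 → -2.04.
α₁ = Φ(-2.04) = 0.0207; rank = round(200 × 0.0207) = 4; θ*₍4₎ = 233.99.
Upper: z₀ + z₂ = 1.847; 1 − a(z₀+z₂) = 0.9317; argument = 1.8695 → 1.87; α₂ = 0.9693; rank = 194; θ*₍194₎ = 285.19.

(233.99, 285.19)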